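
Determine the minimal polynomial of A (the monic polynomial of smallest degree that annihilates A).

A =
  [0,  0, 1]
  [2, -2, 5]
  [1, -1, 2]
x^3

The characteristic polynomial is χ_A(x) = x^3, so the eigenvalues are known. The minimal polynomial is
  m_A(x) = Π_λ (x − λ)^{k_λ}
where k_λ is the size of the *largest* Jordan block for λ (equivalently, the smallest k with (A − λI)^k v = 0 for every generalised eigenvector v of λ).

  λ = 0: largest Jordan block has size 3, contributing (x − 0)^3

So m_A(x) = x^3 = x^3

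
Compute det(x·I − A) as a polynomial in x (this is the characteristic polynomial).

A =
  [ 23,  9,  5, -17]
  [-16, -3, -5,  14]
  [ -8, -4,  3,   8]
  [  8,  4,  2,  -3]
x^4 - 20*x^3 + 150*x^2 - 500*x + 625

Expanding det(x·I − A) (e.g. by cofactor expansion or by noting that A is similar to its Jordan form J, which has the same characteristic polynomial as A) gives
  χ_A(x) = x^4 - 20*x^3 + 150*x^2 - 500*x + 625
which factors as (x - 5)^4. The eigenvalues (with algebraic multiplicities) are λ = 5 with multiplicity 4.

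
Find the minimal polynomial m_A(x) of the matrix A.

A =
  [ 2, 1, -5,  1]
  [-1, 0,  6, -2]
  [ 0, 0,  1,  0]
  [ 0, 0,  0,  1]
x^3 - 3*x^2 + 3*x - 1

The characteristic polynomial is χ_A(x) = (x - 1)^4, so the eigenvalues are known. The minimal polynomial is
  m_A(x) = Π_λ (x − λ)^{k_λ}
where k_λ is the size of the *largest* Jordan block for λ (equivalently, the smallest k with (A − λI)^k v = 0 for every generalised eigenvector v of λ).

  λ = 1: largest Jordan block has size 3, contributing (x − 1)^3

So m_A(x) = (x - 1)^3 = x^3 - 3*x^2 + 3*x - 1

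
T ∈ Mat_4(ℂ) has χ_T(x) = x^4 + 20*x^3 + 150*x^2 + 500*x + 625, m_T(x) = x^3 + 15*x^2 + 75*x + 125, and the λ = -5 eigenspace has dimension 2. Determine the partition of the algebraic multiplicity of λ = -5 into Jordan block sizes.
Block sizes for λ = -5: [3, 1]

Step 1 — from the characteristic polynomial, algebraic multiplicity of λ = -5 is 4. From dim ker(T − (-5)·I) = 2, there are exactly 2 Jordan blocks for λ = -5.
Step 2 — from the minimal polynomial, the factor (x + 5)^3 tells us the largest block for λ = -5 has size 3.
Step 3 — with total size 4, 2 blocks, and largest block 3, the block sizes (in nonincreasing order) are [3, 1].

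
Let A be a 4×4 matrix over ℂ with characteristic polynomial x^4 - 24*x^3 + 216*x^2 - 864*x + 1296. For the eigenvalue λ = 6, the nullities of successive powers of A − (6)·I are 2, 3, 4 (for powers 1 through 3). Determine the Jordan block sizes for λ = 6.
Block sizes for λ = 6: [3, 1]

From the dimensions of kernels of powers, the number of Jordan blocks of size at least j is d_j − d_{j−1} where d_j = dim ker(N^j) (with d_0 = 0). Computing the differences gives [2, 1, 1].
The number of blocks of size exactly k is (#blocks of size ≥ k) − (#blocks of size ≥ k + 1), so the partition is: 1 block(s) of size 1, 1 block(s) of size 3.
In nonincreasing order the block sizes are [3, 1].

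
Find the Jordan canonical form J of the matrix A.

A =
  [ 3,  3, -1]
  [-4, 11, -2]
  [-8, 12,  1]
J_2(5) ⊕ J_1(5)

The characteristic polynomial is
  det(x·I − A) = x^3 - 15*x^2 + 75*x - 125 = (x - 5)^3

Eigenvalues and multiplicities (the geometric multiplicity of λ is n − rank(A − λI), which equals the number of Jordan blocks for λ):
  λ = 5: algebraic multiplicity = 3, geometric multiplicity = 2

Determining the block sizes for each eigenvalue:
  λ = 5: 2 blocks summing to 3 forces exactly one block of size 2 and the rest size 1 → block sizes [2, 1]

Assembling the blocks gives a Jordan form
J =
  [5, 1, 0]
  [0, 5, 0]
  [0, 0, 5]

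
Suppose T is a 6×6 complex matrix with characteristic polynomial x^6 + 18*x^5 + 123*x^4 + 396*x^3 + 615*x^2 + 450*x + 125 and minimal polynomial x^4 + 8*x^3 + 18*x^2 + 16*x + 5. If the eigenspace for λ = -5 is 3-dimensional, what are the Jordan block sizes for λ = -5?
Block sizes for λ = -5: [1, 1, 1]

Step 1 — from the characteristic polynomial, algebraic multiplicity of λ = -5 is 3. From dim ker(T − (-5)·I) = 3, there are exactly 3 Jordan blocks for λ = -5.
Step 2 — from the minimal polynomial, the factor (x + 5) tells us the largest block for λ = -5 has size 1.
Step 3 — with total size 3, 3 blocks, and largest block 1, the block sizes (in nonincreasing order) are [1, 1, 1].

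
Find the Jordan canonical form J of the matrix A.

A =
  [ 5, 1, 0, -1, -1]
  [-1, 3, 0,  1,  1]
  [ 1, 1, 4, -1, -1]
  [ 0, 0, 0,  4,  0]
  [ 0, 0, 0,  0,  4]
J_2(4) ⊕ J_1(4) ⊕ J_1(4) ⊕ J_1(4)

The characteristic polynomial is
  det(x·I − A) = x^5 - 20*x^4 + 160*x^3 - 640*x^2 + 1280*x - 1024 = (x - 4)^5

Eigenvalues and multiplicities (the geometric multiplicity of λ is n − rank(A − λI), which equals the number of Jordan blocks for λ):
  λ = 4: algebraic multiplicity = 5, geometric multiplicity = 4

Determining the block sizes for each eigenvalue:
  λ = 4: 4 blocks summing to 5 forces exactly one block of size 2 and the rest size 1 → block sizes [2, 1, 1, 1]

Assembling the blocks gives a Jordan form
J =
  [4, 1, 0, 0, 0]
  [0, 4, 0, 0, 0]
  [0, 0, 4, 0, 0]
  [0, 0, 0, 4, 0]
  [0, 0, 0, 0, 4]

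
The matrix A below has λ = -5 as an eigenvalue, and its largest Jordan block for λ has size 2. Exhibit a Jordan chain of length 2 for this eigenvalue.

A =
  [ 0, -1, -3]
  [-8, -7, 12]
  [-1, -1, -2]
A Jordan chain for λ = -5 of length 2:
v_1 = (-1, -2, -1)ᵀ
v_2 = (0, 1, 0)ᵀ

Let N = A − (-5)·I. We want v_2 with N^2 v_2 = 0 but N^1 v_2 ≠ 0; then v_{j-1} := N · v_j for j = 2, …, 2.

Pick v_2 = (0, 1, 0)ᵀ.
Then v_1 = N · v_2 = (-1, -2, -1)ᵀ.

Sanity check: (A − (-5)·I) v_1 = (0, 0, 0)ᵀ = 0. ✓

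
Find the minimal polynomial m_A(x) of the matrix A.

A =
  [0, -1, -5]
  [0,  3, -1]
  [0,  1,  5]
x^3 - 8*x^2 + 16*x

The characteristic polynomial is χ_A(x) = x*(x - 4)^2, so the eigenvalues are known. The minimal polynomial is
  m_A(x) = Π_λ (x − λ)^{k_λ}
where k_λ is the size of the *largest* Jordan block for λ (equivalently, the smallest k with (A − λI)^k v = 0 for every generalised eigenvector v of λ).

  λ = 0: largest Jordan block has size 1, contributing (x − 0)
  λ = 4: largest Jordan block has size 2, contributing (x − 4)^2

So m_A(x) = x*(x - 4)^2 = x^3 - 8*x^2 + 16*x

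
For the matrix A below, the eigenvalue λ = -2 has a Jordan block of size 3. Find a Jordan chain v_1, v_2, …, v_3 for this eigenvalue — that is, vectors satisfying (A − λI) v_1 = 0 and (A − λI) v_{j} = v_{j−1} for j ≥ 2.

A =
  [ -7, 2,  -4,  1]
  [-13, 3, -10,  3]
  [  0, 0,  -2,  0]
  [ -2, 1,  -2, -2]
A Jordan chain for λ = -2 of length 3:
v_1 = (-3, -6, 0, -3)ᵀ
v_2 = (-5, -13, 0, -2)ᵀ
v_3 = (1, 0, 0, 0)ᵀ

Let N = A − (-2)·I. We want v_3 with N^3 v_3 = 0 but N^2 v_3 ≠ 0; then v_{j-1} := N · v_j for j = 3, …, 2.

Pick v_3 = (1, 0, 0, 0)ᵀ.
Then v_2 = N · v_3 = (-5, -13, 0, -2)ᵀ.
Then v_1 = N · v_2 = (-3, -6, 0, -3)ᵀ.

Sanity check: (A − (-2)·I) v_1 = (0, 0, 0, 0)ᵀ = 0. ✓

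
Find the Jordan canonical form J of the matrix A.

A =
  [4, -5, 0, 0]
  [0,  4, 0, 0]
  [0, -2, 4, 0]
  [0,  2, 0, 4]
J_2(4) ⊕ J_1(4) ⊕ J_1(4)

The characteristic polynomial is
  det(x·I − A) = x^4 - 16*x^3 + 96*x^2 - 256*x + 256 = (x - 4)^4

Eigenvalues and multiplicities (the geometric multiplicity of λ is n − rank(A − λI), which equals the number of Jordan blocks for λ):
  λ = 4: algebraic multiplicity = 4, geometric multiplicity = 3

Determining the block sizes for each eigenvalue:
  λ = 4: 3 blocks summing to 4 forces exactly one block of size 2 and the rest size 1 → block sizes [2, 1, 1]

Assembling the blocks gives a Jordan form
J =
  [4, 1, 0, 0]
  [0, 4, 0, 0]
  [0, 0, 4, 0]
  [0, 0, 0, 4]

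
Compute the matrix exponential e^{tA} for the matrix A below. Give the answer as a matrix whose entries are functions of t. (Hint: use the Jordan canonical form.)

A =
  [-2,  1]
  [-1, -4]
e^{tA} =
  [t*exp(-3*t) + exp(-3*t), t*exp(-3*t)]
  [-t*exp(-3*t), -t*exp(-3*t) + exp(-3*t)]

Strategy: write A = P · J · P⁻¹ where J is a Jordan canonical form, so e^{tA} = P · e^{tJ} · P⁻¹, and e^{tJ} can be computed block-by-block.

A has Jordan form
J =
  [-3,  1]
  [ 0, -3]
(up to reordering of blocks).

Per-block formulas:
  For a 2×2 Jordan block J_2(-3): exp(t · J_2(-3)) = e^(-3t)·(I + t·N), where N is the 2×2 nilpotent shift.

After assembling e^{tJ} and conjugating by P, we get:

e^{tA} =
  [t*exp(-3*t) + exp(-3*t), t*exp(-3*t)]
  [-t*exp(-3*t), -t*exp(-3*t) + exp(-3*t)]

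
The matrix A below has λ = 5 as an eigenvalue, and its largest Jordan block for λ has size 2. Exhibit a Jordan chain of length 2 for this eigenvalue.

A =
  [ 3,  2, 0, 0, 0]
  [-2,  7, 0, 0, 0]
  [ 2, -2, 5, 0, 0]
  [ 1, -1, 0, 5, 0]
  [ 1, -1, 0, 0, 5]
A Jordan chain for λ = 5 of length 2:
v_1 = (-2, -2, 2, 1, 1)ᵀ
v_2 = (1, 0, 0, 0, 0)ᵀ

Let N = A − (5)·I. We want v_2 with N^2 v_2 = 0 but N^1 v_2 ≠ 0; then v_{j-1} := N · v_j for j = 2, …, 2.

Pick v_2 = (1, 0, 0, 0, 0)ᵀ.
Then v_1 = N · v_2 = (-2, -2, 2, 1, 1)ᵀ.

Sanity check: (A − (5)·I) v_1 = (0, 0, 0, 0, 0)ᵀ = 0. ✓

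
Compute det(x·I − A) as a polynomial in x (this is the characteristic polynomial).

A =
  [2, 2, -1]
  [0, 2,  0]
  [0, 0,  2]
x^3 - 6*x^2 + 12*x - 8

Expanding det(x·I − A) (e.g. by cofactor expansion or by noting that A is similar to its Jordan form J, which has the same characteristic polynomial as A) gives
  χ_A(x) = x^3 - 6*x^2 + 12*x - 8
which factors as (x - 2)^3. The eigenvalues (with algebraic multiplicities) are λ = 2 with multiplicity 3.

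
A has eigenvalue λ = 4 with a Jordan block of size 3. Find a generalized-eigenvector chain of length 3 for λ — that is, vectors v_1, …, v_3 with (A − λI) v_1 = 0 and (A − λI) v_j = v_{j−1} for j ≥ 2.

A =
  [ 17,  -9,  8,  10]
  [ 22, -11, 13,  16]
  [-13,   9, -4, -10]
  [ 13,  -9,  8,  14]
A Jordan chain for λ = 4 of length 3:
v_1 = (-3, -5, 3, -3)ᵀ
v_2 = (13, 22, -13, 13)ᵀ
v_3 = (1, 0, 0, 0)ᵀ

Let N = A − (4)·I. We want v_3 with N^3 v_3 = 0 but N^2 v_3 ≠ 0; then v_{j-1} := N · v_j for j = 3, …, 2.

Pick v_3 = (1, 0, 0, 0)ᵀ.
Then v_2 = N · v_3 = (13, 22, -13, 13)ᵀ.
Then v_1 = N · v_2 = (-3, -5, 3, -3)ᵀ.

Sanity check: (A − (4)·I) v_1 = (0, 0, 0, 0)ᵀ = 0. ✓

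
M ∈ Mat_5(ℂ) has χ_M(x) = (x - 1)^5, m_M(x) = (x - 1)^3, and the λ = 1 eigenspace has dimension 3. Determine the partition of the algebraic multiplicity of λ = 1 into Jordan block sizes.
Block sizes for λ = 1: [3, 1, 1]

Step 1 — from the characteristic polynomial, algebraic multiplicity of λ = 1 is 5. From dim ker(M − (1)·I) = 3, there are exactly 3 Jordan blocks for λ = 1.
Step 2 — from the minimal polynomial, the factor (x − 1)^3 tells us the largest block for λ = 1 has size 3.
Step 3 — with total size 5, 3 blocks, and largest block 3, the block sizes (in nonincreasing order) are [3, 1, 1].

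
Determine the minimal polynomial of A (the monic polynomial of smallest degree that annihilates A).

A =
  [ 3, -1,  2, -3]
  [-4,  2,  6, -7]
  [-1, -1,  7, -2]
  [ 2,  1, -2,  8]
x^2 - 10*x + 25

The characteristic polynomial is χ_A(x) = (x - 5)^4, so the eigenvalues are known. The minimal polynomial is
  m_A(x) = Π_λ (x − λ)^{k_λ}
where k_λ is the size of the *largest* Jordan block for λ (equivalently, the smallest k with (A − λI)^k v = 0 for every generalised eigenvector v of λ).

  λ = 5: largest Jordan block has size 2, contributing (x − 5)^2

So m_A(x) = (x - 5)^2 = x^2 - 10*x + 25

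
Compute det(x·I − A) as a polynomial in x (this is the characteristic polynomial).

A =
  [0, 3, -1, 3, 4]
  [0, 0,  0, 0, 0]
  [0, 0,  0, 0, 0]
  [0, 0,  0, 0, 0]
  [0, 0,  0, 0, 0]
x^5

Expanding det(x·I − A) (e.g. by cofactor expansion or by noting that A is similar to its Jordan form J, which has the same characteristic polynomial as A) gives
  χ_A(x) = x^5
which factors as x^5. The eigenvalues (with algebraic multiplicities) are λ = 0 with multiplicity 5.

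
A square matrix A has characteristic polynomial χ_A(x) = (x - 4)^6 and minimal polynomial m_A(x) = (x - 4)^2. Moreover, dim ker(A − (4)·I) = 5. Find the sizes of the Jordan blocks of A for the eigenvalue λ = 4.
Block sizes for λ = 4: [2, 1, 1, 1, 1]

Step 1 — from the characteristic polynomial, algebraic multiplicity of λ = 4 is 6. From dim ker(A − (4)·I) = 5, there are exactly 5 Jordan blocks for λ = 4.
Step 2 — from the minimal polynomial, the factor (x − 4)^2 tells us the largest block for λ = 4 has size 2.
Step 3 — with total size 6, 5 blocks, and largest block 2, the block sizes (in nonincreasing order) are [2, 1, 1, 1, 1].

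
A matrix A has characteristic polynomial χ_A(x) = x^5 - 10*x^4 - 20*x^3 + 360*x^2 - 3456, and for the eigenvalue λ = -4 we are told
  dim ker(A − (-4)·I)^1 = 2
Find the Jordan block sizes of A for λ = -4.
Block sizes for λ = -4: [1, 1]

From the dimensions of kernels of powers, the number of Jordan blocks of size at least j is d_j − d_{j−1} where d_j = dim ker(N^j) (with d_0 = 0). Computing the differences gives [2].
The number of blocks of size exactly k is (#blocks of size ≥ k) − (#blocks of size ≥ k + 1), so the partition is: 2 block(s) of size 1.
In nonincreasing order the block sizes are [1, 1].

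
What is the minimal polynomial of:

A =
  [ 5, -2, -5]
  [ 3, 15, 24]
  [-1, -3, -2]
x^3 - 18*x^2 + 108*x - 216

The characteristic polynomial is χ_A(x) = (x - 6)^3, so the eigenvalues are known. The minimal polynomial is
  m_A(x) = Π_λ (x − λ)^{k_λ}
where k_λ is the size of the *largest* Jordan block for λ (equivalently, the smallest k with (A − λI)^k v = 0 for every generalised eigenvector v of λ).

  λ = 6: largest Jordan block has size 3, contributing (x − 6)^3

So m_A(x) = (x - 6)^3 = x^3 - 18*x^2 + 108*x - 216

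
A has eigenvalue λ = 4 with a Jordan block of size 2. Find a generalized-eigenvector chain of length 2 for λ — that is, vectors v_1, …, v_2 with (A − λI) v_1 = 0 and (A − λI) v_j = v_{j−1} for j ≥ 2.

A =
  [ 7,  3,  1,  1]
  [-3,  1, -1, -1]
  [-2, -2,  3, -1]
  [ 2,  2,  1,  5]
A Jordan chain for λ = 4 of length 2:
v_1 = (3, -3, -2, 2)ᵀ
v_2 = (1, 0, 0, 0)ᵀ

Let N = A − (4)·I. We want v_2 with N^2 v_2 = 0 but N^1 v_2 ≠ 0; then v_{j-1} := N · v_j for j = 2, …, 2.

Pick v_2 = (1, 0, 0, 0)ᵀ.
Then v_1 = N · v_2 = (3, -3, -2, 2)ᵀ.

Sanity check: (A − (4)·I) v_1 = (0, 0, 0, 0)ᵀ = 0. ✓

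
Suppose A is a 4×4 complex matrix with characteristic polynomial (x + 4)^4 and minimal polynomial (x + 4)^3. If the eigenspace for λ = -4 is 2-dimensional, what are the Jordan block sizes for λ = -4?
Block sizes for λ = -4: [3, 1]

Step 1 — from the characteristic polynomial, algebraic multiplicity of λ = -4 is 4. From dim ker(A − (-4)·I) = 2, there are exactly 2 Jordan blocks for λ = -4.
Step 2 — from the minimal polynomial, the factor (x + 4)^3 tells us the largest block for λ = -4 has size 3.
Step 3 — with total size 4, 2 blocks, and largest block 3, the block sizes (in nonincreasing order) are [3, 1].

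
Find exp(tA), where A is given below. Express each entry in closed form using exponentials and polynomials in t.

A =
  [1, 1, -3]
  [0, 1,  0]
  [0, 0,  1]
e^{tA} =
  [exp(t), t*exp(t), -3*t*exp(t)]
  [0, exp(t), 0]
  [0, 0, exp(t)]

Strategy: write A = P · J · P⁻¹ where J is a Jordan canonical form, so e^{tA} = P · e^{tJ} · P⁻¹, and e^{tJ} can be computed block-by-block.

A has Jordan form
J =
  [1, 1, 0]
  [0, 1, 0]
  [0, 0, 1]
(up to reordering of blocks).

Per-block formulas:
  For a 2×2 Jordan block J_2(1): exp(t · J_2(1)) = e^(1t)·(I + t·N), where N is the 2×2 nilpotent shift.
  For a 1×1 block at λ = 1: exp(t · [1]) = [e^(1t)].

After assembling e^{tJ} and conjugating by P, we get:

e^{tA} =
  [exp(t), t*exp(t), -3*t*exp(t)]
  [0, exp(t), 0]
  [0, 0, exp(t)]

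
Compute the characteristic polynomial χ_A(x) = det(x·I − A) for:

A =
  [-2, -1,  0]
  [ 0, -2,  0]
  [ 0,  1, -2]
x^3 + 6*x^2 + 12*x + 8

Expanding det(x·I − A) (e.g. by cofactor expansion or by noting that A is similar to its Jordan form J, which has the same characteristic polynomial as A) gives
  χ_A(x) = x^3 + 6*x^2 + 12*x + 8
which factors as (x + 2)^3. The eigenvalues (with algebraic multiplicities) are λ = -2 with multiplicity 3.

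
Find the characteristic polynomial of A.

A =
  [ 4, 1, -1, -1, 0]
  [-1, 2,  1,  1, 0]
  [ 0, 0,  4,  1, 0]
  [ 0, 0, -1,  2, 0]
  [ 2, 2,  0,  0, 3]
x^5 - 15*x^4 + 90*x^3 - 270*x^2 + 405*x - 243

Expanding det(x·I − A) (e.g. by cofactor expansion or by noting that A is similar to its Jordan form J, which has the same characteristic polynomial as A) gives
  χ_A(x) = x^5 - 15*x^4 + 90*x^3 - 270*x^2 + 405*x - 243
which factors as (x - 3)^5. The eigenvalues (with algebraic multiplicities) are λ = 3 with multiplicity 5.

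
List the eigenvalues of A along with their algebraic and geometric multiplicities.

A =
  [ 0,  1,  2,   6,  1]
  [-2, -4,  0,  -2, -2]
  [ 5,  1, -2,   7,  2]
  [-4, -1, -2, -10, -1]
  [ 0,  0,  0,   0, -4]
λ = -4: alg = 5, geom = 3

Step 1 — factor the characteristic polynomial to read off the algebraic multiplicities:
  χ_A(x) = (x + 4)^5

Step 2 — compute geometric multiplicities via the rank-nullity identity g(λ) = n − rank(A − λI):
  rank(A − (-4)·I) = 2, so dim ker(A − (-4)·I) = n − 2 = 3

Summary:
  λ = -4: algebraic multiplicity = 5, geometric multiplicity = 3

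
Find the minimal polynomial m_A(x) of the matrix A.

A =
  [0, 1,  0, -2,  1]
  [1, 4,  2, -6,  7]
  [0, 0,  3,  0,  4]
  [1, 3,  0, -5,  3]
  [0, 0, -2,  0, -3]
x^3 + x^2 - x - 1

The characteristic polynomial is χ_A(x) = (x - 1)^2*(x + 1)^3, so the eigenvalues are known. The minimal polynomial is
  m_A(x) = Π_λ (x − λ)^{k_λ}
where k_λ is the size of the *largest* Jordan block for λ (equivalently, the smallest k with (A − λI)^k v = 0 for every generalised eigenvector v of λ).

  λ = -1: largest Jordan block has size 2, contributing (x + 1)^2
  λ = 1: largest Jordan block has size 1, contributing (x − 1)

So m_A(x) = (x - 1)*(x + 1)^2 = x^3 + x^2 - x - 1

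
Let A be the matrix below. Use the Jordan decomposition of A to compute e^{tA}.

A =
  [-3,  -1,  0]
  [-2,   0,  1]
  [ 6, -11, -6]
e^{tA} =
  [t^2*exp(-3*t) + exp(-3*t), -3*t^2*exp(-3*t)/2 - t*exp(-3*t), -t^2*exp(-3*t)/2]
  [-2*t*exp(-3*t), 3*t*exp(-3*t) + exp(-3*t), t*exp(-3*t)]
  [2*t^2*exp(-3*t) + 6*t*exp(-3*t), -3*t^2*exp(-3*t) - 11*t*exp(-3*t), -t^2*exp(-3*t) - 3*t*exp(-3*t) + exp(-3*t)]

Strategy: write A = P · J · P⁻¹ where J is a Jordan canonical form, so e^{tA} = P · e^{tJ} · P⁻¹, and e^{tJ} can be computed block-by-block.

A has Jordan form
J =
  [-3,  1,  0]
  [ 0, -3,  1]
  [ 0,  0, -3]
(up to reordering of blocks).

Per-block formulas:
  For a 3×3 Jordan block J_3(-3): exp(t · J_3(-3)) = e^(-3t)·(I + t·N + (t^2/2)·N^2), where N is the 3×3 nilpotent shift.

After assembling e^{tJ} and conjugating by P, we get:

e^{tA} =
  [t^2*exp(-3*t) + exp(-3*t), -3*t^2*exp(-3*t)/2 - t*exp(-3*t), -t^2*exp(-3*t)/2]
  [-2*t*exp(-3*t), 3*t*exp(-3*t) + exp(-3*t), t*exp(-3*t)]
  [2*t^2*exp(-3*t) + 6*t*exp(-3*t), -3*t^2*exp(-3*t) - 11*t*exp(-3*t), -t^2*exp(-3*t) - 3*t*exp(-3*t) + exp(-3*t)]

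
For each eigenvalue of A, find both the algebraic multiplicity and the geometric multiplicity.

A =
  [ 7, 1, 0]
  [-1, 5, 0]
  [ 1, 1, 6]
λ = 6: alg = 3, geom = 2

Step 1 — factor the characteristic polynomial to read off the algebraic multiplicities:
  χ_A(x) = (x - 6)^3

Step 2 — compute geometric multiplicities via the rank-nullity identity g(λ) = n − rank(A − λI):
  rank(A − (6)·I) = 1, so dim ker(A − (6)·I) = n − 1 = 2

Summary:
  λ = 6: algebraic multiplicity = 3, geometric multiplicity = 2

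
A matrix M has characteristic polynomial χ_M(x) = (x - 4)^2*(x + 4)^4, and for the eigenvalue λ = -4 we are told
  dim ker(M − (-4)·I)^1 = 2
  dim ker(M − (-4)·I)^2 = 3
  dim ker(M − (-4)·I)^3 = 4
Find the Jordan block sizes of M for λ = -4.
Block sizes for λ = -4: [3, 1]

From the dimensions of kernels of powers, the number of Jordan blocks of size at least j is d_j − d_{j−1} where d_j = dim ker(N^j) (with d_0 = 0). Computing the differences gives [2, 1, 1].
The number of blocks of size exactly k is (#blocks of size ≥ k) − (#blocks of size ≥ k + 1), so the partition is: 1 block(s) of size 1, 1 block(s) of size 3.
In nonincreasing order the block sizes are [3, 1].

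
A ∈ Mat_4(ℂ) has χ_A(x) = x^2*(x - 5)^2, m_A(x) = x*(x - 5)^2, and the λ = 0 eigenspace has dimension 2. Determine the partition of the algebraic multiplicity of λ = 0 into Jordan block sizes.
Block sizes for λ = 0: [1, 1]

Step 1 — from the characteristic polynomial, algebraic multiplicity of λ = 0 is 2. From dim ker(A − (0)·I) = 2, there are exactly 2 Jordan blocks for λ = 0.
Step 2 — from the minimal polynomial, the factor (x − 0) tells us the largest block for λ = 0 has size 1.
Step 3 — with total size 2, 2 blocks, and largest block 1, the block sizes (in nonincreasing order) are [1, 1].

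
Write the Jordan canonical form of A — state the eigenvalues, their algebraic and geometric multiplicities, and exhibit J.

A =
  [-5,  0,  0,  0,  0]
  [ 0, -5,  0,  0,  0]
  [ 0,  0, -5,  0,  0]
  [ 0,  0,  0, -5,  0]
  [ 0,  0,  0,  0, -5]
J_1(-5) ⊕ J_1(-5) ⊕ J_1(-5) ⊕ J_1(-5) ⊕ J_1(-5)

The characteristic polynomial is
  det(x·I − A) = x^5 + 25*x^4 + 250*x^3 + 1250*x^2 + 3125*x + 3125 = (x + 5)^5

Eigenvalues and multiplicities (the geometric multiplicity of λ is n − rank(A − λI), which equals the number of Jordan blocks for λ):
  λ = -5: algebraic multiplicity = 5, geometric multiplicity = 5

Determining the block sizes for each eigenvalue:
  λ = -5: gm = am = 5, so every block has size 1 → block sizes [1, 1, 1, 1, 1]

Assembling the blocks gives a Jordan form
J =
  [-5,  0,  0,  0,  0]
  [ 0, -5,  0,  0,  0]
  [ 0,  0, -5,  0,  0]
  [ 0,  0,  0, -5,  0]
  [ 0,  0,  0,  0, -5]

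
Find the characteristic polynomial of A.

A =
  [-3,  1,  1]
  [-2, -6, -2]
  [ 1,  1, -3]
x^3 + 12*x^2 + 48*x + 64

Expanding det(x·I − A) (e.g. by cofactor expansion or by noting that A is similar to its Jordan form J, which has the same characteristic polynomial as A) gives
  χ_A(x) = x^3 + 12*x^2 + 48*x + 64
which factors as (x + 4)^3. The eigenvalues (with algebraic multiplicities) are λ = -4 with multiplicity 3.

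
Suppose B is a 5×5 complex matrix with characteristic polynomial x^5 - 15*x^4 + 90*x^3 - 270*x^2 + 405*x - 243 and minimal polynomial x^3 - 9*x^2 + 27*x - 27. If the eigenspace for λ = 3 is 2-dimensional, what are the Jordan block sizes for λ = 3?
Block sizes for λ = 3: [3, 2]

Step 1 — from the characteristic polynomial, algebraic multiplicity of λ = 3 is 5. From dim ker(B − (3)·I) = 2, there are exactly 2 Jordan blocks for λ = 3.
Step 2 — from the minimal polynomial, the factor (x − 3)^3 tells us the largest block for λ = 3 has size 3.
Step 3 — with total size 5, 2 blocks, and largest block 3, the block sizes (in nonincreasing order) are [3, 2].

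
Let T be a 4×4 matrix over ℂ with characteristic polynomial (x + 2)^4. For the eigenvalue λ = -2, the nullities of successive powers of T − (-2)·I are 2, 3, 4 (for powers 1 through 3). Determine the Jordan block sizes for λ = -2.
Block sizes for λ = -2: [3, 1]

From the dimensions of kernels of powers, the number of Jordan blocks of size at least j is d_j − d_{j−1} where d_j = dim ker(N^j) (with d_0 = 0). Computing the differences gives [2, 1, 1].
The number of blocks of size exactly k is (#blocks of size ≥ k) − (#blocks of size ≥ k + 1), so the partition is: 1 block(s) of size 1, 1 block(s) of size 3.
In nonincreasing order the block sizes are [3, 1].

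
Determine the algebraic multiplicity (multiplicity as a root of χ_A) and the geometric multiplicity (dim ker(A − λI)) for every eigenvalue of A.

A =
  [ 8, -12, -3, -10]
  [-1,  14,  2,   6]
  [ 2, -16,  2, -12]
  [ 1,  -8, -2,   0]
λ = 6: alg = 4, geom = 2

Step 1 — factor the characteristic polynomial to read off the algebraic multiplicities:
  χ_A(x) = (x - 6)^4

Step 2 — compute geometric multiplicities via the rank-nullity identity g(λ) = n − rank(A − λI):
  rank(A − (6)·I) = 2, so dim ker(A − (6)·I) = n − 2 = 2

Summary:
  λ = 6: algebraic multiplicity = 4, geometric multiplicity = 2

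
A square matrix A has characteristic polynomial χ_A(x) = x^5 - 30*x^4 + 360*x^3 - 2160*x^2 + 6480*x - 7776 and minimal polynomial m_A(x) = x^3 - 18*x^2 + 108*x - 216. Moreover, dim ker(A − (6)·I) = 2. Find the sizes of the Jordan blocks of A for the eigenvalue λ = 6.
Block sizes for λ = 6: [3, 2]

Step 1 — from the characteristic polynomial, algebraic multiplicity of λ = 6 is 5. From dim ker(A − (6)·I) = 2, there are exactly 2 Jordan blocks for λ = 6.
Step 2 — from the minimal polynomial, the factor (x − 6)^3 tells us the largest block for λ = 6 has size 3.
Step 3 — with total size 5, 2 blocks, and largest block 3, the block sizes (in nonincreasing order) are [3, 2].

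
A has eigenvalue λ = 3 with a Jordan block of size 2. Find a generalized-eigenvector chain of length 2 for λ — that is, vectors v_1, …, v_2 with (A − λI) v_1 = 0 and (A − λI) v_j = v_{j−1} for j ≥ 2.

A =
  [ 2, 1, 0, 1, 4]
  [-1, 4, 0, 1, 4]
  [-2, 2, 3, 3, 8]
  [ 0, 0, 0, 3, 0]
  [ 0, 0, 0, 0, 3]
A Jordan chain for λ = 3 of length 2:
v_1 = (-1, -1, -2, 0, 0)ᵀ
v_2 = (1, 0, 0, 0, 0)ᵀ

Let N = A − (3)·I. We want v_2 with N^2 v_2 = 0 but N^1 v_2 ≠ 0; then v_{j-1} := N · v_j for j = 2, …, 2.

Pick v_2 = (1, 0, 0, 0, 0)ᵀ.
Then v_1 = N · v_2 = (-1, -1, -2, 0, 0)ᵀ.

Sanity check: (A − (3)·I) v_1 = (0, 0, 0, 0, 0)ᵀ = 0. ✓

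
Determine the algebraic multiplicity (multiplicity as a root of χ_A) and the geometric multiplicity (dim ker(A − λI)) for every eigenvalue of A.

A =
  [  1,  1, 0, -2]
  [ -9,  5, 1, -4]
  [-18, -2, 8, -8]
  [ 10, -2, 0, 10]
λ = 6: alg = 4, geom = 2

Step 1 — factor the characteristic polynomial to read off the algebraic multiplicities:
  χ_A(x) = (x - 6)^4

Step 2 — compute geometric multiplicities via the rank-nullity identity g(λ) = n − rank(A − λI):
  rank(A − (6)·I) = 2, so dim ker(A − (6)·I) = n − 2 = 2

Summary:
  λ = 6: algebraic multiplicity = 4, geometric multiplicity = 2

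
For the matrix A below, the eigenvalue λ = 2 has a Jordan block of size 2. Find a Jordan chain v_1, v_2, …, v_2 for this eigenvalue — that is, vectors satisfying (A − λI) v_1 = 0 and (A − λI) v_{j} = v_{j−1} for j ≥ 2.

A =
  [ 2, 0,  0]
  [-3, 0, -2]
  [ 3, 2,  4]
A Jordan chain for λ = 2 of length 2:
v_1 = (0, -3, 3)ᵀ
v_2 = (1, 0, 0)ᵀ

Let N = A − (2)·I. We want v_2 with N^2 v_2 = 0 but N^1 v_2 ≠ 0; then v_{j-1} := N · v_j for j = 2, …, 2.

Pick v_2 = (1, 0, 0)ᵀ.
Then v_1 = N · v_2 = (0, -3, 3)ᵀ.

Sanity check: (A − (2)·I) v_1 = (0, 0, 0)ᵀ = 0. ✓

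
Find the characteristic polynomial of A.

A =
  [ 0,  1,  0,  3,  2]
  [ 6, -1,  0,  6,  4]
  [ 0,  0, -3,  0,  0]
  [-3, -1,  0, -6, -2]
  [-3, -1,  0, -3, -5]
x^5 + 15*x^4 + 90*x^3 + 270*x^2 + 405*x + 243

Expanding det(x·I − A) (e.g. by cofactor expansion or by noting that A is similar to its Jordan form J, which has the same characteristic polynomial as A) gives
  χ_A(x) = x^5 + 15*x^4 + 90*x^3 + 270*x^2 + 405*x + 243
which factors as (x + 3)^5. The eigenvalues (with algebraic multiplicities) are λ = -3 with multiplicity 5.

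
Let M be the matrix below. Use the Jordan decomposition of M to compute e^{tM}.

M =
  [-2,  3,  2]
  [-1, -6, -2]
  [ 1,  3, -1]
e^{tM} =
  [t*exp(-3*t) + exp(-3*t), 3*t*exp(-3*t), 2*t*exp(-3*t)]
  [-t*exp(-3*t), -3*t*exp(-3*t) + exp(-3*t), -2*t*exp(-3*t)]
  [t*exp(-3*t), 3*t*exp(-3*t), 2*t*exp(-3*t) + exp(-3*t)]

Strategy: write M = P · J · P⁻¹ where J is a Jordan canonical form, so e^{tM} = P · e^{tJ} · P⁻¹, and e^{tJ} can be computed block-by-block.

M has Jordan form
J =
  [-3,  1,  0]
  [ 0, -3,  0]
  [ 0,  0, -3]
(up to reordering of blocks).

Per-block formulas:
  For a 2×2 Jordan block J_2(-3): exp(t · J_2(-3)) = e^(-3t)·(I + t·N), where N is the 2×2 nilpotent shift.
  For a 1×1 block at λ = -3: exp(t · [-3]) = [e^(-3t)].

After assembling e^{tJ} and conjugating by P, we get:

e^{tM} =
  [t*exp(-3*t) + exp(-3*t), 3*t*exp(-3*t), 2*t*exp(-3*t)]
  [-t*exp(-3*t), -3*t*exp(-3*t) + exp(-3*t), -2*t*exp(-3*t)]
  [t*exp(-3*t), 3*t*exp(-3*t), 2*t*exp(-3*t) + exp(-3*t)]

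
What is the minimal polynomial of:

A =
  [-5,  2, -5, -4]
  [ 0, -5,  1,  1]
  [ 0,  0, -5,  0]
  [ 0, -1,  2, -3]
x^4 + 18*x^3 + 121*x^2 + 360*x + 400

The characteristic polynomial is χ_A(x) = (x + 4)^2*(x + 5)^2, so the eigenvalues are known. The minimal polynomial is
  m_A(x) = Π_λ (x − λ)^{k_λ}
where k_λ is the size of the *largest* Jordan block for λ (equivalently, the smallest k with (A − λI)^k v = 0 for every generalised eigenvector v of λ).

  λ = -5: largest Jordan block has size 2, contributing (x + 5)^2
  λ = -4: largest Jordan block has size 2, contributing (x + 4)^2

So m_A(x) = (x + 4)^2*(x + 5)^2 = x^4 + 18*x^3 + 121*x^2 + 360*x + 400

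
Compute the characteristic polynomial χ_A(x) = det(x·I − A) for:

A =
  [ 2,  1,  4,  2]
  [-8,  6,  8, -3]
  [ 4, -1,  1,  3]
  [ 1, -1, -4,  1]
x^4 - 10*x^3 + 36*x^2 - 54*x + 27

Expanding det(x·I − A) (e.g. by cofactor expansion or by noting that A is similar to its Jordan form J, which has the same characteristic polynomial as A) gives
  χ_A(x) = x^4 - 10*x^3 + 36*x^2 - 54*x + 27
which factors as (x - 3)^3*(x - 1). The eigenvalues (with algebraic multiplicities) are λ = 1 with multiplicity 1, λ = 3 with multiplicity 3.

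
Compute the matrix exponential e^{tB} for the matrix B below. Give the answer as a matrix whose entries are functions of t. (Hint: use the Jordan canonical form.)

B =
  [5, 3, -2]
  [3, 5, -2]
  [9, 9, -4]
e^{tB} =
  [3*t*exp(2*t) + exp(2*t), 3*t*exp(2*t), -2*t*exp(2*t)]
  [3*t*exp(2*t), 3*t*exp(2*t) + exp(2*t), -2*t*exp(2*t)]
  [9*t*exp(2*t), 9*t*exp(2*t), -6*t*exp(2*t) + exp(2*t)]

Strategy: write B = P · J · P⁻¹ where J is a Jordan canonical form, so e^{tB} = P · e^{tJ} · P⁻¹, and e^{tJ} can be computed block-by-block.

B has Jordan form
J =
  [2, 1, 0]
  [0, 2, 0]
  [0, 0, 2]
(up to reordering of blocks).

Per-block formulas:
  For a 2×2 Jordan block J_2(2): exp(t · J_2(2)) = e^(2t)·(I + t·N), where N is the 2×2 nilpotent shift.
  For a 1×1 block at λ = 2: exp(t · [2]) = [e^(2t)].

After assembling e^{tJ} and conjugating by P, we get:

e^{tB} =
  [3*t*exp(2*t) + exp(2*t), 3*t*exp(2*t), -2*t*exp(2*t)]
  [3*t*exp(2*t), 3*t*exp(2*t) + exp(2*t), -2*t*exp(2*t)]
  [9*t*exp(2*t), 9*t*exp(2*t), -6*t*exp(2*t) + exp(2*t)]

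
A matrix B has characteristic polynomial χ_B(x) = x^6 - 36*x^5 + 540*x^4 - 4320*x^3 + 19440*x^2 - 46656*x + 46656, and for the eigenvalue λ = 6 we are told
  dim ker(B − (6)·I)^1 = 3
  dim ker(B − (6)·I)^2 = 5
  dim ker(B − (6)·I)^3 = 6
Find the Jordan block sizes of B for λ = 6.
Block sizes for λ = 6: [3, 2, 1]

From the dimensions of kernels of powers, the number of Jordan blocks of size at least j is d_j − d_{j−1} where d_j = dim ker(N^j) (with d_0 = 0). Computing the differences gives [3, 2, 1].
The number of blocks of size exactly k is (#blocks of size ≥ k) − (#blocks of size ≥ k + 1), so the partition is: 1 block(s) of size 1, 1 block(s) of size 2, 1 block(s) of size 3.
In nonincreasing order the block sizes are [3, 2, 1].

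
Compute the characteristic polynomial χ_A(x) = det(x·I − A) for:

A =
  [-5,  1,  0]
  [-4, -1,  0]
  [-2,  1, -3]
x^3 + 9*x^2 + 27*x + 27

Expanding det(x·I − A) (e.g. by cofactor expansion or by noting that A is similar to its Jordan form J, which has the same characteristic polynomial as A) gives
  χ_A(x) = x^3 + 9*x^2 + 27*x + 27
which factors as (x + 3)^3. The eigenvalues (with algebraic multiplicities) are λ = -3 with multiplicity 3.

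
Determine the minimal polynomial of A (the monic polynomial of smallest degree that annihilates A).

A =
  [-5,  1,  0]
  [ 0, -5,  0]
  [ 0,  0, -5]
x^2 + 10*x + 25

The characteristic polynomial is χ_A(x) = (x + 5)^3, so the eigenvalues are known. The minimal polynomial is
  m_A(x) = Π_λ (x − λ)^{k_λ}
where k_λ is the size of the *largest* Jordan block for λ (equivalently, the smallest k with (A − λI)^k v = 0 for every generalised eigenvector v of λ).

  λ = -5: largest Jordan block has size 2, contributing (x + 5)^2

So m_A(x) = (x + 5)^2 = x^2 + 10*x + 25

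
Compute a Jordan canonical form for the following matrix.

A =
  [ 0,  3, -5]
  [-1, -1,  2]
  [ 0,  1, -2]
J_3(-1)

The characteristic polynomial is
  det(x·I − A) = x^3 + 3*x^2 + 3*x + 1 = (x + 1)^3

Eigenvalues and multiplicities (the geometric multiplicity of λ is n − rank(A − λI), which equals the number of Jordan blocks for λ):
  λ = -1: algebraic multiplicity = 3, geometric multiplicity = 1

Determining the block sizes for each eigenvalue:
  λ = -1: one block (gm = 1), so the single block has size am = 3 → block sizes [3]

Assembling the blocks gives a Jordan form
J =
  [-1,  1,  0]
  [ 0, -1,  1]
  [ 0,  0, -1]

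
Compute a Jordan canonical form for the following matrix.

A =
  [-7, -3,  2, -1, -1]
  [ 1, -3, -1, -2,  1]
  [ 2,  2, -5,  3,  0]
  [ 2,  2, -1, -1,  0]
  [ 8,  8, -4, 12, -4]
J_2(-4) ⊕ J_2(-4) ⊕ J_1(-4)

The characteristic polynomial is
  det(x·I − A) = x^5 + 20*x^4 + 160*x^3 + 640*x^2 + 1280*x + 1024 = (x + 4)^5

Eigenvalues and multiplicities (the geometric multiplicity of λ is n − rank(A − λI), which equals the number of Jordan blocks for λ):
  λ = -4: algebraic multiplicity = 5, geometric multiplicity = 3

Determining the block sizes for each eigenvalue:
  λ = -4: with am = 5 and gm = 3, the partition is not yet determined (e.g. several partitions of 5 into 3 parts exist). Let N = A − (-4)·I. Computing rank(N^1) = 2, rank(N^2) = 0; the number of blocks of size ≥ j is rank(N^{j−1}) − rank(N^j), giving [3, 2]. So we have 2 block(s) of size 2, 1 block(s) of size 1 → block sizes [2, 2, 1]

Assembling the blocks gives a Jordan form
J =
  [-4,  1,  0,  0,  0]
  [ 0, -4,  0,  0,  0]
  [ 0,  0, -4,  1,  0]
  [ 0,  0,  0, -4,  0]
  [ 0,  0,  0,  0, -4]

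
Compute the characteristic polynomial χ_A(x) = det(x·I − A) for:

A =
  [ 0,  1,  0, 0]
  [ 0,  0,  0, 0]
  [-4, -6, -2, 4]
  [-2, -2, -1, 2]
x^4

Expanding det(x·I − A) (e.g. by cofactor expansion or by noting that A is similar to its Jordan form J, which has the same characteristic polynomial as A) gives
  χ_A(x) = x^4
which factors as x^4. The eigenvalues (with algebraic multiplicities) are λ = 0 with multiplicity 4.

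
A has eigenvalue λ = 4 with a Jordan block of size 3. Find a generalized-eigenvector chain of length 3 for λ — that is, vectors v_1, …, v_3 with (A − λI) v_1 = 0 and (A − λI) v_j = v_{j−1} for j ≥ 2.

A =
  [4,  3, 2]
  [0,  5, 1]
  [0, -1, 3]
A Jordan chain for λ = 4 of length 3:
v_1 = (1, 0, 0)ᵀ
v_2 = (3, 1, -1)ᵀ
v_3 = (0, 1, 0)ᵀ

Let N = A − (4)·I. We want v_3 with N^3 v_3 = 0 but N^2 v_3 ≠ 0; then v_{j-1} := N · v_j for j = 3, …, 2.

Pick v_3 = (0, 1, 0)ᵀ.
Then v_2 = N · v_3 = (3, 1, -1)ᵀ.
Then v_1 = N · v_2 = (1, 0, 0)ᵀ.

Sanity check: (A − (4)·I) v_1 = (0, 0, 0)ᵀ = 0. ✓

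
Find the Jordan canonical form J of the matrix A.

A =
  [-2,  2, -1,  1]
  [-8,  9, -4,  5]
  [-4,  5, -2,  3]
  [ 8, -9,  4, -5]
J_2(0) ⊕ J_2(0)

The characteristic polynomial is
  det(x·I − A) = x^4

Eigenvalues and multiplicities (the geometric multiplicity of λ is n − rank(A − λI), which equals the number of Jordan blocks for λ):
  λ = 0: algebraic multiplicity = 4, geometric multiplicity = 2

Determining the block sizes for each eigenvalue:
  λ = 0: with am = 4 and gm = 2, the partition is not yet determined (e.g. several partitions of 4 into 2 parts exist). Let N = A − (0)·I. Computing rank(N^1) = 2, rank(N^2) = 0; the number of blocks of size ≥ j is rank(N^{j−1}) − rank(N^j), giving [2, 2]. So we have 2 block(s) of size 2 → block sizes [2, 2]

Assembling the blocks gives a Jordan form
J =
  [0, 1, 0, 0]
  [0, 0, 0, 0]
  [0, 0, 0, 1]
  [0, 0, 0, 0]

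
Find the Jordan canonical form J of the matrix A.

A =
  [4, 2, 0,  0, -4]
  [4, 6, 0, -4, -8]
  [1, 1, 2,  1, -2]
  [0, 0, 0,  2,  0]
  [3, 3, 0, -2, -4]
J_2(2) ⊕ J_2(2) ⊕ J_1(2)

The characteristic polynomial is
  det(x·I − A) = x^5 - 10*x^4 + 40*x^3 - 80*x^2 + 80*x - 32 = (x - 2)^5

Eigenvalues and multiplicities (the geometric multiplicity of λ is n − rank(A − λI), which equals the number of Jordan blocks for λ):
  λ = 2: algebraic multiplicity = 5, geometric multiplicity = 3

Determining the block sizes for each eigenvalue:
  λ = 2: with am = 5 and gm = 3, the partition is not yet determined (e.g. several partitions of 5 into 3 parts exist). Let N = A − (2)·I. Computing rank(N^1) = 2, rank(N^2) = 0; the number of blocks of size ≥ j is rank(N^{j−1}) − rank(N^j), giving [3, 2]. So we have 2 block(s) of size 2, 1 block(s) of size 1 → block sizes [2, 2, 1]

Assembling the blocks gives a Jordan form
J =
  [2, 1, 0, 0, 0]
  [0, 2, 0, 0, 0]
  [0, 0, 2, 1, 0]
  [0, 0, 0, 2, 0]
  [0, 0, 0, 0, 2]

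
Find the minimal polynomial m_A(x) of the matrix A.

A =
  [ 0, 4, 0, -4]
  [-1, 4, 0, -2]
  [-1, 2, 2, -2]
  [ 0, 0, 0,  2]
x^2 - 4*x + 4

The characteristic polynomial is χ_A(x) = (x - 2)^4, so the eigenvalues are known. The minimal polynomial is
  m_A(x) = Π_λ (x − λ)^{k_λ}
where k_λ is the size of the *largest* Jordan block for λ (equivalently, the smallest k with (A − λI)^k v = 0 for every generalised eigenvector v of λ).

  λ = 2: largest Jordan block has size 2, contributing (x − 2)^2

So m_A(x) = (x - 2)^2 = x^2 - 4*x + 4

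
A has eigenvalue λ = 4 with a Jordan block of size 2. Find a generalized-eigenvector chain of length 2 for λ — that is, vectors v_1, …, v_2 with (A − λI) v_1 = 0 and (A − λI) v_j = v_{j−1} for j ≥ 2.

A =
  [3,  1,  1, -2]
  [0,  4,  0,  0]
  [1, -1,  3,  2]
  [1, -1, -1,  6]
A Jordan chain for λ = 4 of length 2:
v_1 = (-1, 0, 1, 1)ᵀ
v_2 = (1, 0, 0, 0)ᵀ

Let N = A − (4)·I. We want v_2 with N^2 v_2 = 0 but N^1 v_2 ≠ 0; then v_{j-1} := N · v_j for j = 2, …, 2.

Pick v_2 = (1, 0, 0, 0)ᵀ.
Then v_1 = N · v_2 = (-1, 0, 1, 1)ᵀ.

Sanity check: (A − (4)·I) v_1 = (0, 0, 0, 0)ᵀ = 0. ✓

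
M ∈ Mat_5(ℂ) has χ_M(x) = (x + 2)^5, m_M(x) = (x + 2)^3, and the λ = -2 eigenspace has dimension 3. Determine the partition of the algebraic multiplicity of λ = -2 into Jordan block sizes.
Block sizes for λ = -2: [3, 1, 1]

Step 1 — from the characteristic polynomial, algebraic multiplicity of λ = -2 is 5. From dim ker(M − (-2)·I) = 3, there are exactly 3 Jordan blocks for λ = -2.
Step 2 — from the minimal polynomial, the factor (x + 2)^3 tells us the largest block for λ = -2 has size 3.
Step 3 — with total size 5, 3 blocks, and largest block 3, the block sizes (in nonincreasing order) are [3, 1, 1].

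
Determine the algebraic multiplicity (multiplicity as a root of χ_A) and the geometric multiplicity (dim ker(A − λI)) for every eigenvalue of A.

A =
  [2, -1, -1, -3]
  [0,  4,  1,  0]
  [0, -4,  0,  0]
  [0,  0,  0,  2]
λ = 2: alg = 4, geom = 2

Step 1 — factor the characteristic polynomial to read off the algebraic multiplicities:
  χ_A(x) = (x - 2)^4

Step 2 — compute geometric multiplicities via the rank-nullity identity g(λ) = n − rank(A − λI):
  rank(A − (2)·I) = 2, so dim ker(A − (2)·I) = n − 2 = 2

Summary:
  λ = 2: algebraic multiplicity = 4, geometric multiplicity = 2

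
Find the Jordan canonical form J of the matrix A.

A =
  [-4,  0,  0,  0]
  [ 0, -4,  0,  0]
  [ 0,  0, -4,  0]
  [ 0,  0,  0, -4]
J_1(-4) ⊕ J_1(-4) ⊕ J_1(-4) ⊕ J_1(-4)

The characteristic polynomial is
  det(x·I − A) = x^4 + 16*x^3 + 96*x^2 + 256*x + 256 = (x + 4)^4

Eigenvalues and multiplicities (the geometric multiplicity of λ is n − rank(A − λI), which equals the number of Jordan blocks for λ):
  λ = -4: algebraic multiplicity = 4, geometric multiplicity = 4

Determining the block sizes for each eigenvalue:
  λ = -4: gm = am = 4, so every block has size 1 → block sizes [1, 1, 1, 1]

Assembling the blocks gives a Jordan form
J =
  [-4,  0,  0,  0]
  [ 0, -4,  0,  0]
  [ 0,  0, -4,  0]
  [ 0,  0,  0, -4]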